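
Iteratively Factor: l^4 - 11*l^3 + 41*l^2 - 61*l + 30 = (l - 5)*(l^3 - 6*l^2 + 11*l - 6) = (l - 5)*(l - 1)*(l^2 - 5*l + 6) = (l - 5)*(l - 2)*(l - 1)*(l - 3)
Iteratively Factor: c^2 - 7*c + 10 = (c - 5)*(c - 2)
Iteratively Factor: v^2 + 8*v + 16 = (v + 4)*(v + 4)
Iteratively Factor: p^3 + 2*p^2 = (p)*(p^2 + 2*p) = p*(p + 2)*(p)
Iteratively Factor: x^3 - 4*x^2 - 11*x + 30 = (x - 2)*(x^2 - 2*x - 15) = (x - 5)*(x - 2)*(x + 3)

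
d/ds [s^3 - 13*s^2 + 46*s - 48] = 3*s^2 - 26*s + 46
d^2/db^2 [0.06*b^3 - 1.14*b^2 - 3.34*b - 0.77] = 0.36*b - 2.28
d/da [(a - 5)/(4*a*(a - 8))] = (-a^2 + 10*a - 40)/(4*a^2*(a^2 - 16*a + 64))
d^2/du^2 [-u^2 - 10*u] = -2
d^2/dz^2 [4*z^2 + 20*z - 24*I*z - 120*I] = 8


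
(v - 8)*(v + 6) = v^2 - 2*v - 48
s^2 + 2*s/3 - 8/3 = (s - 4/3)*(s + 2)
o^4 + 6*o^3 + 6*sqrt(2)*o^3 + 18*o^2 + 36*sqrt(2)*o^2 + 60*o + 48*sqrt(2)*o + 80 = (o + 2)*(o + 4)*(o + sqrt(2))*(o + 5*sqrt(2))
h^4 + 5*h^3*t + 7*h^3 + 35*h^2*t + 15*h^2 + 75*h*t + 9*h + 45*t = (h + 1)*(h + 3)^2*(h + 5*t)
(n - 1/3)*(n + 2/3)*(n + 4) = n^3 + 13*n^2/3 + 10*n/9 - 8/9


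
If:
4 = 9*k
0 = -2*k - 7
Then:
No Solution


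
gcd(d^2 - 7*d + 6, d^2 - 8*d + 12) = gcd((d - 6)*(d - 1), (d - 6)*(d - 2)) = d - 6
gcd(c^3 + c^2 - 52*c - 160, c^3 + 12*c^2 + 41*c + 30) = c + 5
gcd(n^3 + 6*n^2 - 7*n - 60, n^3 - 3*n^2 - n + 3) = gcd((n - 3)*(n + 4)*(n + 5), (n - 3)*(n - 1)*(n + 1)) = n - 3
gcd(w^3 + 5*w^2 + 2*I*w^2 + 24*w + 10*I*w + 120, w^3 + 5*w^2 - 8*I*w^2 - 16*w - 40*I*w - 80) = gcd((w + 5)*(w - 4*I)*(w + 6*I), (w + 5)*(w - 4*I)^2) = w^2 + w*(5 - 4*I) - 20*I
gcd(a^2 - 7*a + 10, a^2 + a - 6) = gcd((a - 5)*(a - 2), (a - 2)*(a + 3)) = a - 2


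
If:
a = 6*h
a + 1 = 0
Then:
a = -1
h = -1/6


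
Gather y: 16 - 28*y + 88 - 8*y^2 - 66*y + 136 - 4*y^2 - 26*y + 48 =-12*y^2 - 120*y + 288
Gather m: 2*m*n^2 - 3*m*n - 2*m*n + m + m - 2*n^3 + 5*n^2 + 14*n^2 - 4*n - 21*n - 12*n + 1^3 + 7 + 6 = m*(2*n^2 - 5*n + 2) - 2*n^3 + 19*n^2 - 37*n + 14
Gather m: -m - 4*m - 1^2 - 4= -5*m - 5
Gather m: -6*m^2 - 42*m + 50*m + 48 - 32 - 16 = -6*m^2 + 8*m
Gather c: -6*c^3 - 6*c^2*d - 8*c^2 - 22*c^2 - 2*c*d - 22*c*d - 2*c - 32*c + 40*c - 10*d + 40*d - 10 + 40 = -6*c^3 + c^2*(-6*d - 30) + c*(6 - 24*d) + 30*d + 30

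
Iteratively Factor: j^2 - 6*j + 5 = (j - 1)*(j - 5)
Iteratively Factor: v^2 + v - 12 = (v + 4)*(v - 3)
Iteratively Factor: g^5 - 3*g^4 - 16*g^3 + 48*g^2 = (g)*(g^4 - 3*g^3 - 16*g^2 + 48*g) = g*(g + 4)*(g^3 - 7*g^2 + 12*g) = g^2*(g + 4)*(g^2 - 7*g + 12) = g^2*(g - 4)*(g + 4)*(g - 3)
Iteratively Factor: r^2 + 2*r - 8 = (r + 4)*(r - 2)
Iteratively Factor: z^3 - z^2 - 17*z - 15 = (z + 1)*(z^2 - 2*z - 15) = (z - 5)*(z + 1)*(z + 3)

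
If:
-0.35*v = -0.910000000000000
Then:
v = 2.60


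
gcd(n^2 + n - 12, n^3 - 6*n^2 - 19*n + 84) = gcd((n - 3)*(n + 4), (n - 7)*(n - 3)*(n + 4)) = n^2 + n - 12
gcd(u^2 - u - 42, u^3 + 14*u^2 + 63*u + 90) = u + 6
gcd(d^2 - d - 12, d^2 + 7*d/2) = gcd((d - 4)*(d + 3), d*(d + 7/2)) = 1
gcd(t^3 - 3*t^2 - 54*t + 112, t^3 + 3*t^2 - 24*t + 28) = t^2 + 5*t - 14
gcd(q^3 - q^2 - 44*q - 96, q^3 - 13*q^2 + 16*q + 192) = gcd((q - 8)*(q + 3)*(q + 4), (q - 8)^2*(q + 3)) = q^2 - 5*q - 24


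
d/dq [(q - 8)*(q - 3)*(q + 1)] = 3*q^2 - 20*q + 13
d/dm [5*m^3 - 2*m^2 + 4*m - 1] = 15*m^2 - 4*m + 4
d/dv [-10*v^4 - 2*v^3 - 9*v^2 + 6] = 2*v*(-20*v^2 - 3*v - 9)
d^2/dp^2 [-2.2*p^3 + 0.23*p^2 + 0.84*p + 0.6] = 0.46 - 13.2*p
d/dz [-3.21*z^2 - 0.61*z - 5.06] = -6.42*z - 0.61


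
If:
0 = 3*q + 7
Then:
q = -7/3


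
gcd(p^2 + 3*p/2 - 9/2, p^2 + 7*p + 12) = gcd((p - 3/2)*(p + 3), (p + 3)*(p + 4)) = p + 3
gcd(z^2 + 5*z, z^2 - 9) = 1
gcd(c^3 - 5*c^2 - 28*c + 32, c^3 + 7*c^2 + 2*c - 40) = c + 4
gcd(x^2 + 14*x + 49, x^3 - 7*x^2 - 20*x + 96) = 1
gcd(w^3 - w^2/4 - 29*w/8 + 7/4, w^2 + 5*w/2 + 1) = w + 2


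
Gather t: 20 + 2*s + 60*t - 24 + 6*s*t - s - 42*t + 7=s + t*(6*s + 18) + 3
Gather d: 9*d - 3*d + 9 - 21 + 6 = 6*d - 6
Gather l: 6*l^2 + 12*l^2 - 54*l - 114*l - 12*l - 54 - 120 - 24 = 18*l^2 - 180*l - 198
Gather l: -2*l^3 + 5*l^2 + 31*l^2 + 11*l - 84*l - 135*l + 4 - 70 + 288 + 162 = -2*l^3 + 36*l^2 - 208*l + 384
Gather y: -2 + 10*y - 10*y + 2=0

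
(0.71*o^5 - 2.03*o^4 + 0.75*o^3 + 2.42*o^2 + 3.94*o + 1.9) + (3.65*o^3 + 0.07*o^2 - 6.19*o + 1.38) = 0.71*o^5 - 2.03*o^4 + 4.4*o^3 + 2.49*o^2 - 2.25*o + 3.28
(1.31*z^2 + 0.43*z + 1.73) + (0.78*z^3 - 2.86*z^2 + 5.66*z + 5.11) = 0.78*z^3 - 1.55*z^2 + 6.09*z + 6.84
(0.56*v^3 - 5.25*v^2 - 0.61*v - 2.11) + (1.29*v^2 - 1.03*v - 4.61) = 0.56*v^3 - 3.96*v^2 - 1.64*v - 6.72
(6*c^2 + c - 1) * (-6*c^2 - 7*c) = -36*c^4 - 48*c^3 - c^2 + 7*c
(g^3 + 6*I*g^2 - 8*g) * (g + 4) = g^4 + 4*g^3 + 6*I*g^3 - 8*g^2 + 24*I*g^2 - 32*g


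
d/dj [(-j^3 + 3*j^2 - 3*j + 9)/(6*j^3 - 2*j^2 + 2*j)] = (-8*j^4 + 16*j^3 - 81*j^2 + 18*j - 9)/(2*j^2*(9*j^4 - 6*j^3 + 7*j^2 - 2*j + 1))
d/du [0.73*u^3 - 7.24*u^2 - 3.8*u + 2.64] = 2.19*u^2 - 14.48*u - 3.8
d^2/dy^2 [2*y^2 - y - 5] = 4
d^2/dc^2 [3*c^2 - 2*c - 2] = 6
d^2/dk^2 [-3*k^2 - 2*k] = -6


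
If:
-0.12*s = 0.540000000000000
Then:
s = -4.50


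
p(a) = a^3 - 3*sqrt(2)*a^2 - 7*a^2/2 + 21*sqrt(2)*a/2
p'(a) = 3*a^2 - 6*sqrt(2)*a - 7*a + 21*sqrt(2)/2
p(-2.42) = -95.45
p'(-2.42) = 69.89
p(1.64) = 7.94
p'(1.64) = -2.48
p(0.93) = 7.92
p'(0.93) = 3.04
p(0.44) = 5.12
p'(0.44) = 8.62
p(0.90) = 7.82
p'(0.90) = 3.34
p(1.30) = 8.42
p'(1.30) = -0.21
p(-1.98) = -67.52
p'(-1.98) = 57.27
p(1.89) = 7.16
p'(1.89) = -3.70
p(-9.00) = -1489.80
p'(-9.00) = 397.22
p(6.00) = 26.36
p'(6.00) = 29.94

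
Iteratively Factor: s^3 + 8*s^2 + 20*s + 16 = (s + 4)*(s^2 + 4*s + 4) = (s + 2)*(s + 4)*(s + 2)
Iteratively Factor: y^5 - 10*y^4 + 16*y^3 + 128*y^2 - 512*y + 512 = (y - 4)*(y^4 - 6*y^3 - 8*y^2 + 96*y - 128) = (y - 4)^2*(y^3 - 2*y^2 - 16*y + 32) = (y - 4)^3*(y^2 + 2*y - 8) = (y - 4)^3*(y + 4)*(y - 2)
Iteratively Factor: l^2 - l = (l)*(l - 1)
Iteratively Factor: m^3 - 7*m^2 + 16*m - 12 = (m - 2)*(m^2 - 5*m + 6) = (m - 2)^2*(m - 3)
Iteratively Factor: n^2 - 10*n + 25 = (n - 5)*(n - 5)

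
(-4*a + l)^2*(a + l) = 16*a^3 + 8*a^2*l - 7*a*l^2 + l^3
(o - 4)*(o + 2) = o^2 - 2*o - 8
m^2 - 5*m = m*(m - 5)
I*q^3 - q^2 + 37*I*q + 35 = (q - 5*I)*(q + 7*I)*(I*q + 1)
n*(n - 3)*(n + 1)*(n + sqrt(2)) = n^4 - 2*n^3 + sqrt(2)*n^3 - 3*n^2 - 2*sqrt(2)*n^2 - 3*sqrt(2)*n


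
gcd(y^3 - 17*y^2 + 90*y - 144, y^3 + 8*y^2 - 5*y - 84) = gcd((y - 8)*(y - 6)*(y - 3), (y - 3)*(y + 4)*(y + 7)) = y - 3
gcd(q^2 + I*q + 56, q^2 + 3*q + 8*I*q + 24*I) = q + 8*I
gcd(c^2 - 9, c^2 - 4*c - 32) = 1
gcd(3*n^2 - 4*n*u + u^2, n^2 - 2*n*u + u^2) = -n + u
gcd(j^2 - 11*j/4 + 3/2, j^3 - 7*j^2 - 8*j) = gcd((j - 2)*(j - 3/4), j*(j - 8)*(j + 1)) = 1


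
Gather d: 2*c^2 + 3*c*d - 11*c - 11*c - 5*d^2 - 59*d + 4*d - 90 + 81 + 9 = 2*c^2 - 22*c - 5*d^2 + d*(3*c - 55)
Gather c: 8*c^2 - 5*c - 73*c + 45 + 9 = 8*c^2 - 78*c + 54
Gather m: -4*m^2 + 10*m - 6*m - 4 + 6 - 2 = -4*m^2 + 4*m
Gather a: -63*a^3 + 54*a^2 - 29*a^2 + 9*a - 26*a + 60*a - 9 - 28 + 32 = -63*a^3 + 25*a^2 + 43*a - 5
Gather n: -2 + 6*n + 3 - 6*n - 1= 0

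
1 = 1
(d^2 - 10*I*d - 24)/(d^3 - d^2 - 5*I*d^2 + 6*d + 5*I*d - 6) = (d - 4*I)/(d^2 + d*(-1 + I) - I)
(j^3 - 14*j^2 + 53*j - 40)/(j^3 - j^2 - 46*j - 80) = (j^2 - 6*j + 5)/(j^2 + 7*j + 10)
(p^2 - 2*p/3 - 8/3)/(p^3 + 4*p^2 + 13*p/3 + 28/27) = 9*(p - 2)/(9*p^2 + 24*p + 7)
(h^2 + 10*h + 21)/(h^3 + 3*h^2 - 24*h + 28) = (h + 3)/(h^2 - 4*h + 4)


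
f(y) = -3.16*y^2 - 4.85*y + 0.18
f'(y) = -6.32*y - 4.85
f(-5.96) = -83.16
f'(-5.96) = 32.82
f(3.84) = -65.04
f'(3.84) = -29.12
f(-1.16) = 1.55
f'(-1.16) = 2.48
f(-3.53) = -22.08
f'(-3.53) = 17.46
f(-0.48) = 1.78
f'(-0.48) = -1.82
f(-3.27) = -17.75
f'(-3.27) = 15.82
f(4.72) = -93.11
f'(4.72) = -34.68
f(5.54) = -123.67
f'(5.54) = -39.86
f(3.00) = -42.81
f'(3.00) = -23.81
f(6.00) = -142.68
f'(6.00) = -42.77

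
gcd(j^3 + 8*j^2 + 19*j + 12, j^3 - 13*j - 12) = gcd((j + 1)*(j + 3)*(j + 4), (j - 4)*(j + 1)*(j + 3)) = j^2 + 4*j + 3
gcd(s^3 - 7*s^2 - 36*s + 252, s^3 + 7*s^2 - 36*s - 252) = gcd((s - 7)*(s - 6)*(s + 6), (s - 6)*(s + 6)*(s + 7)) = s^2 - 36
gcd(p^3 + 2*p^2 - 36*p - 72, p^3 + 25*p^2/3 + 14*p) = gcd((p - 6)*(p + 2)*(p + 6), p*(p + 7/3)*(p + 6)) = p + 6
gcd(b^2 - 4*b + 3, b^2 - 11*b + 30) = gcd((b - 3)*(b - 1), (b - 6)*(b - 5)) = 1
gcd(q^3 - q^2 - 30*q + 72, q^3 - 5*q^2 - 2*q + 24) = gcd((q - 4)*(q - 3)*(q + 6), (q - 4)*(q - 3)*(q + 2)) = q^2 - 7*q + 12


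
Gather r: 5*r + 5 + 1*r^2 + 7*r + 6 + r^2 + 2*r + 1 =2*r^2 + 14*r + 12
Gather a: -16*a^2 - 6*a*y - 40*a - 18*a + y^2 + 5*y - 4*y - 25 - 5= -16*a^2 + a*(-6*y - 58) + y^2 + y - 30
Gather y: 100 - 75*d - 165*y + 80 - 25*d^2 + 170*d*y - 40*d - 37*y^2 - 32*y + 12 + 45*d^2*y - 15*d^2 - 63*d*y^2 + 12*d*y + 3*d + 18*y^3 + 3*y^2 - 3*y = -40*d^2 - 112*d + 18*y^3 + y^2*(-63*d - 34) + y*(45*d^2 + 182*d - 200) + 192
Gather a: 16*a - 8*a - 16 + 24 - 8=8*a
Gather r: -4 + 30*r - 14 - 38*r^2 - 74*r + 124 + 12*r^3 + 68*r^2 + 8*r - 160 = 12*r^3 + 30*r^2 - 36*r - 54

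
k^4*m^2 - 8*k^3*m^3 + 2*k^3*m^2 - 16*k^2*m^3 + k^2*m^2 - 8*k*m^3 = k*(k - 8*m)*(k*m + m)^2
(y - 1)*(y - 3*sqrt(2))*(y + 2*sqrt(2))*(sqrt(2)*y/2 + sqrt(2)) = sqrt(2)*y^4/2 - y^3 + sqrt(2)*y^3/2 - 7*sqrt(2)*y^2 - y^2 - 6*sqrt(2)*y + 2*y + 12*sqrt(2)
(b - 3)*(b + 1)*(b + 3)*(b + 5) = b^4 + 6*b^3 - 4*b^2 - 54*b - 45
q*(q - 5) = q^2 - 5*q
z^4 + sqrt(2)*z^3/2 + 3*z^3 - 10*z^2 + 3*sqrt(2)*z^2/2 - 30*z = z*(z + 3)*(z - 2*sqrt(2))*(z + 5*sqrt(2)/2)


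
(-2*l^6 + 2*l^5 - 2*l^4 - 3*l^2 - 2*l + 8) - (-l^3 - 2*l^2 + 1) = -2*l^6 + 2*l^5 - 2*l^4 + l^3 - l^2 - 2*l + 7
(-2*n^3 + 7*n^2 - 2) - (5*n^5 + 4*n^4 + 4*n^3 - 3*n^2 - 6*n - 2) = -5*n^5 - 4*n^4 - 6*n^3 + 10*n^2 + 6*n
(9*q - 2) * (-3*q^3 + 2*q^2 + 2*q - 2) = -27*q^4 + 24*q^3 + 14*q^2 - 22*q + 4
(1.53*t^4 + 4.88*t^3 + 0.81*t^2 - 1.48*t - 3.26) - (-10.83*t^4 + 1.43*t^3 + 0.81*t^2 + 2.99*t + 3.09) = 12.36*t^4 + 3.45*t^3 - 4.47*t - 6.35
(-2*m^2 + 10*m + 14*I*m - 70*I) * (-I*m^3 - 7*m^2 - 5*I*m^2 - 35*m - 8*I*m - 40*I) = 2*I*m^5 + 28*m^4 - 132*I*m^3 - 588*m^2 + 2050*I*m - 2800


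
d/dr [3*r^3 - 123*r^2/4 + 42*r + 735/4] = 9*r^2 - 123*r/2 + 42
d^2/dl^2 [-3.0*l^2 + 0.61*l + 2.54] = -6.00000000000000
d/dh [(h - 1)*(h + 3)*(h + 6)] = 3*h^2 + 16*h + 9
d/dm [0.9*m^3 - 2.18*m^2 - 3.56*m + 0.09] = 2.7*m^2 - 4.36*m - 3.56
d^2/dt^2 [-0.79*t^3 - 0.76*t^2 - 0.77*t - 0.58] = -4.74*t - 1.52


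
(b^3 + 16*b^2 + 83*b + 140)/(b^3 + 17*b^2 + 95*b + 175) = (b + 4)/(b + 5)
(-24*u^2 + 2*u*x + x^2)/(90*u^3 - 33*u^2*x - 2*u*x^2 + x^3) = (-4*u + x)/(15*u^2 - 8*u*x + x^2)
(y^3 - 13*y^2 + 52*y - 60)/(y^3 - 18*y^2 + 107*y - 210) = (y - 2)/(y - 7)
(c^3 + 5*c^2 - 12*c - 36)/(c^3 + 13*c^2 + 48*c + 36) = (c^2 - c - 6)/(c^2 + 7*c + 6)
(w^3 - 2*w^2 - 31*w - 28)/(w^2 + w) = w - 3 - 28/w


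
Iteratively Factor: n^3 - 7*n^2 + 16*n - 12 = (n - 2)*(n^2 - 5*n + 6) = (n - 3)*(n - 2)*(n - 2)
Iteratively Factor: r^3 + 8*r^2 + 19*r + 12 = (r + 1)*(r^2 + 7*r + 12) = (r + 1)*(r + 3)*(r + 4)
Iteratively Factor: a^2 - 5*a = (a - 5)*(a)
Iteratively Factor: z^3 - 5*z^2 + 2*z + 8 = (z - 2)*(z^2 - 3*z - 4) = (z - 4)*(z - 2)*(z + 1)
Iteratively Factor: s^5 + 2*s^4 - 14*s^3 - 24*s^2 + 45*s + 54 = (s - 3)*(s^4 + 5*s^3 + s^2 - 21*s - 18) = (s - 3)*(s - 2)*(s^3 + 7*s^2 + 15*s + 9) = (s - 3)*(s - 2)*(s + 3)*(s^2 + 4*s + 3) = (s - 3)*(s - 2)*(s + 1)*(s + 3)*(s + 3)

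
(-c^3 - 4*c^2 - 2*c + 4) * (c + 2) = -c^4 - 6*c^3 - 10*c^2 + 8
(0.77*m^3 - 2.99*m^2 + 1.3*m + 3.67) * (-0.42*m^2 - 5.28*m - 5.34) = -0.3234*m^5 - 2.8098*m^4 + 11.1294*m^3 + 7.5612*m^2 - 26.3196*m - 19.5978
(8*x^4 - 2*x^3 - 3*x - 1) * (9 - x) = -8*x^5 + 74*x^4 - 18*x^3 + 3*x^2 - 26*x - 9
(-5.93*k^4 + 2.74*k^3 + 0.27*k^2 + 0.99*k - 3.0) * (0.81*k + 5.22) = -4.8033*k^5 - 28.7352*k^4 + 14.5215*k^3 + 2.2113*k^2 + 2.7378*k - 15.66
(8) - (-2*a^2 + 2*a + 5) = 2*a^2 - 2*a + 3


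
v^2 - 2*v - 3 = (v - 3)*(v + 1)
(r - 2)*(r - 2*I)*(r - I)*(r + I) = r^4 - 2*r^3 - 2*I*r^3 + r^2 + 4*I*r^2 - 2*r - 2*I*r + 4*I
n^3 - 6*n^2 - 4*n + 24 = (n - 6)*(n - 2)*(n + 2)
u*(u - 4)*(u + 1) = u^3 - 3*u^2 - 4*u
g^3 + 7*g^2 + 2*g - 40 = (g - 2)*(g + 4)*(g + 5)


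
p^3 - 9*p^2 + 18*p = p*(p - 6)*(p - 3)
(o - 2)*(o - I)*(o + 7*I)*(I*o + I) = I*o^4 - 6*o^3 - I*o^3 + 6*o^2 + 5*I*o^2 + 12*o - 7*I*o - 14*I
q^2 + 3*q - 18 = (q - 3)*(q + 6)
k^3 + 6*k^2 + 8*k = k*(k + 2)*(k + 4)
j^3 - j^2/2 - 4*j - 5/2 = (j - 5/2)*(j + 1)^2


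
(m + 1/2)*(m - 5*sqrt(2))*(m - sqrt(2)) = m^3 - 6*sqrt(2)*m^2 + m^2/2 - 3*sqrt(2)*m + 10*m + 5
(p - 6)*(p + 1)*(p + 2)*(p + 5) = p^4 + 2*p^3 - 31*p^2 - 92*p - 60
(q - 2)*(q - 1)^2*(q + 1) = q^4 - 3*q^3 + q^2 + 3*q - 2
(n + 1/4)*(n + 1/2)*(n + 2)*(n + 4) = n^4 + 27*n^3/4 + 101*n^2/8 + 27*n/4 + 1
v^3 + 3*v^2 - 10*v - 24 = (v - 3)*(v + 2)*(v + 4)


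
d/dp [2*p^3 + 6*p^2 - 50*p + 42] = 6*p^2 + 12*p - 50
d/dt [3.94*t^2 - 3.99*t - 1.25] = 7.88*t - 3.99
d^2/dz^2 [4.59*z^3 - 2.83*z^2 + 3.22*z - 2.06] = 27.54*z - 5.66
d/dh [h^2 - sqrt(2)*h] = 2*h - sqrt(2)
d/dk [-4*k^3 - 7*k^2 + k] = -12*k^2 - 14*k + 1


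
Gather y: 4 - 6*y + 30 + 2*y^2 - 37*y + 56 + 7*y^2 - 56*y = 9*y^2 - 99*y + 90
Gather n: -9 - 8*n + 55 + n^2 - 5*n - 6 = n^2 - 13*n + 40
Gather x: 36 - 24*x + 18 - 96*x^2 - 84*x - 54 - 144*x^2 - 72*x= -240*x^2 - 180*x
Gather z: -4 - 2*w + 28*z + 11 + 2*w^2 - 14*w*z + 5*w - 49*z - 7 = 2*w^2 + 3*w + z*(-14*w - 21)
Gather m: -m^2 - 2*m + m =-m^2 - m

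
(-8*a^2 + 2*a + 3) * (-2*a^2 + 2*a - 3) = 16*a^4 - 20*a^3 + 22*a^2 - 9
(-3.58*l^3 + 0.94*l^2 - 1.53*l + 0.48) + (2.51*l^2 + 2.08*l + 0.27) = -3.58*l^3 + 3.45*l^2 + 0.55*l + 0.75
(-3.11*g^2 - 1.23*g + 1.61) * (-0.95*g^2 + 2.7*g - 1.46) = 2.9545*g^4 - 7.2285*g^3 - 0.309900000000001*g^2 + 6.1428*g - 2.3506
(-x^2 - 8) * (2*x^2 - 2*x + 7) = -2*x^4 + 2*x^3 - 23*x^2 + 16*x - 56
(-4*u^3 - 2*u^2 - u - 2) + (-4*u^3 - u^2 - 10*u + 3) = -8*u^3 - 3*u^2 - 11*u + 1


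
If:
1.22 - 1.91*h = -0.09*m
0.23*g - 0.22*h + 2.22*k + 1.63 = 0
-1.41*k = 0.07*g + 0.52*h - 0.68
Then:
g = 0.408600150651428*m - 17.0064910306604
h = 0.0471204188481675*m + 0.638743455497382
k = 1.09099842218978 - 0.0376628569834376*m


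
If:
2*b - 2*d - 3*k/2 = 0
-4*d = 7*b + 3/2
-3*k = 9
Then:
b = -21/22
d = 57/44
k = -3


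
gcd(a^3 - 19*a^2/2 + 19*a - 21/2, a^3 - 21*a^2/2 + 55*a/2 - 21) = a^2 - 17*a/2 + 21/2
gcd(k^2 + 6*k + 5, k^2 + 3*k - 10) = k + 5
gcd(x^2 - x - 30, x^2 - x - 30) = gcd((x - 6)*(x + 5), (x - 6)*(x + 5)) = x^2 - x - 30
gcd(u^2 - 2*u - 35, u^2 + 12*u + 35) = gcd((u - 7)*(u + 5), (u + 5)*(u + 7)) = u + 5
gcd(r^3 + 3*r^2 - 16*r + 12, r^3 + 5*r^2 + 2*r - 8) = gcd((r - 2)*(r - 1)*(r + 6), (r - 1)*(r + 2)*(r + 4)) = r - 1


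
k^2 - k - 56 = (k - 8)*(k + 7)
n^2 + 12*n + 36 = (n + 6)^2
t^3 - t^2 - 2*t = t*(t - 2)*(t + 1)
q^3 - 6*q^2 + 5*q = q*(q - 5)*(q - 1)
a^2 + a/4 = a*(a + 1/4)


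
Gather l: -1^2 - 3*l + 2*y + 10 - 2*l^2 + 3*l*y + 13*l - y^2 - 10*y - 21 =-2*l^2 + l*(3*y + 10) - y^2 - 8*y - 12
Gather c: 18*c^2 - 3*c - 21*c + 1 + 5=18*c^2 - 24*c + 6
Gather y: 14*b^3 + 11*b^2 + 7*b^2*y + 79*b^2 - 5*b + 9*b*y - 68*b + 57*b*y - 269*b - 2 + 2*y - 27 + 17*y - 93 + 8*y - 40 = 14*b^3 + 90*b^2 - 342*b + y*(7*b^2 + 66*b + 27) - 162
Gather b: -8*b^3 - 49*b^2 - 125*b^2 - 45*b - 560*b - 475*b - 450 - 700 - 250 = -8*b^3 - 174*b^2 - 1080*b - 1400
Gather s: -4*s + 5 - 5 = -4*s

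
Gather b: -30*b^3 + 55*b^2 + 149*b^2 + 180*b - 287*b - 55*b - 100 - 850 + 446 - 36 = -30*b^3 + 204*b^2 - 162*b - 540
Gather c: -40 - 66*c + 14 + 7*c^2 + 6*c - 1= 7*c^2 - 60*c - 27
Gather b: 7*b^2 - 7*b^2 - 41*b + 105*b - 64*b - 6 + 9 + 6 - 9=0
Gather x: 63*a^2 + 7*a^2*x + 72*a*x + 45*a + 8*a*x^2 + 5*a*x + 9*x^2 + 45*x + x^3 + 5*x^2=63*a^2 + 45*a + x^3 + x^2*(8*a + 14) + x*(7*a^2 + 77*a + 45)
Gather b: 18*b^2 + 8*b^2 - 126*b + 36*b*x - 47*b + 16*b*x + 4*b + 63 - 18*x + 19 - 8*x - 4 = 26*b^2 + b*(52*x - 169) - 26*x + 78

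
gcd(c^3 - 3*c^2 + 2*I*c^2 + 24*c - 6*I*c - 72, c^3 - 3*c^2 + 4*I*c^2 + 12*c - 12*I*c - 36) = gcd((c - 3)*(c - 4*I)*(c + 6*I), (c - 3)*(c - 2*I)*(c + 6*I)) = c^2 + c*(-3 + 6*I) - 18*I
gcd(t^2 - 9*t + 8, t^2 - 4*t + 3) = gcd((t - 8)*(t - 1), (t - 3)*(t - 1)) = t - 1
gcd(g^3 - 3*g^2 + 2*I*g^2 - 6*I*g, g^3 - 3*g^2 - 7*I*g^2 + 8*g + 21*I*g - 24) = g - 3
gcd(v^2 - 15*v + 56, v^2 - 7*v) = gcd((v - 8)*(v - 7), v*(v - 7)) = v - 7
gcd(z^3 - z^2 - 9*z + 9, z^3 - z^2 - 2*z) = 1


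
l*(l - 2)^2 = l^3 - 4*l^2 + 4*l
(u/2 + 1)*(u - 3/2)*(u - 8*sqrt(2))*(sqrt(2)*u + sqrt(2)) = sqrt(2)*u^4/2 - 8*u^3 + 3*sqrt(2)*u^3/4 - 12*u^2 - 5*sqrt(2)*u^2/4 - 3*sqrt(2)*u/2 + 20*u + 24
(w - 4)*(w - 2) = w^2 - 6*w + 8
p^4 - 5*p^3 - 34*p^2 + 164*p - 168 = (p - 7)*(p - 2)^2*(p + 6)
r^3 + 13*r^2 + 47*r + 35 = (r + 1)*(r + 5)*(r + 7)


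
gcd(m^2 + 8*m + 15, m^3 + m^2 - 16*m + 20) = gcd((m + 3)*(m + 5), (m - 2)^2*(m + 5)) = m + 5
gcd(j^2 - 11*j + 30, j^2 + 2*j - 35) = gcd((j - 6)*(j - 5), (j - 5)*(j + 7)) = j - 5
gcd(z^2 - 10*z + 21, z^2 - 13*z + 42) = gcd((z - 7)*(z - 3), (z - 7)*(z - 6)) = z - 7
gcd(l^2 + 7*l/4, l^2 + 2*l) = l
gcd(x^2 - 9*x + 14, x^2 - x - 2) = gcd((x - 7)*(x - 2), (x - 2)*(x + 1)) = x - 2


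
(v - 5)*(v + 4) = v^2 - v - 20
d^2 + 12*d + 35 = (d + 5)*(d + 7)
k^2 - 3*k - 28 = (k - 7)*(k + 4)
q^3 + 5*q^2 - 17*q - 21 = (q - 3)*(q + 1)*(q + 7)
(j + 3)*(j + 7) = j^2 + 10*j + 21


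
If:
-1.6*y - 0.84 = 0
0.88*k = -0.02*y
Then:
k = 0.01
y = -0.52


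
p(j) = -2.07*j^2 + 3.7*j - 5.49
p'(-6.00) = 28.54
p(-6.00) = -102.21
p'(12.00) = -45.98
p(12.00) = -259.17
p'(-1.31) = 9.12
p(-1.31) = -13.89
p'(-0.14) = 4.28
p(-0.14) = -6.05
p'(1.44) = -2.26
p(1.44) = -4.45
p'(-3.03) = 16.24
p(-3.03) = -35.71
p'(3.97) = -12.74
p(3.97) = -23.43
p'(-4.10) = 20.67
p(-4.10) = -55.46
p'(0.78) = 0.47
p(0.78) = -3.86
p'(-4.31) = 21.54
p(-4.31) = -59.89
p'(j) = 3.7 - 4.14*j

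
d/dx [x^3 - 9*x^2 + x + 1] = 3*x^2 - 18*x + 1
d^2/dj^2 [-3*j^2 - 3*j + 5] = -6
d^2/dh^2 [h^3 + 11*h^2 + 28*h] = 6*h + 22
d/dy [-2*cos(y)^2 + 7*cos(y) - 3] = (4*cos(y) - 7)*sin(y)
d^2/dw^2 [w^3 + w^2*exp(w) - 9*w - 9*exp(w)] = w^2*exp(w) + 4*w*exp(w) + 6*w - 7*exp(w)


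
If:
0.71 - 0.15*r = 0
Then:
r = 4.73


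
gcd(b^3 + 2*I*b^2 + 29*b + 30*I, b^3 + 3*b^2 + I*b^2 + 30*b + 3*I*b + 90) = b^2 + I*b + 30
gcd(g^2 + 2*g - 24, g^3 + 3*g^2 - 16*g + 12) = g + 6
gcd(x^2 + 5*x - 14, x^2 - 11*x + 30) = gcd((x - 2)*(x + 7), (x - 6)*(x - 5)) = 1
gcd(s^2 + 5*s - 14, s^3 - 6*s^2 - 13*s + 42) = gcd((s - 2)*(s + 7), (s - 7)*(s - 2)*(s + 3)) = s - 2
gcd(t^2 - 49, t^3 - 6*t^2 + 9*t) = 1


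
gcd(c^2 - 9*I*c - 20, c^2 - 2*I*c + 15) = c - 5*I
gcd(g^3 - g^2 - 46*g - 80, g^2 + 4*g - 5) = g + 5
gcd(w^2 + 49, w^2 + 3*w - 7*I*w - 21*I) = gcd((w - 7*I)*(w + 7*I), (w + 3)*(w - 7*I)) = w - 7*I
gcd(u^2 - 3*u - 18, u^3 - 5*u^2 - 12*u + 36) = u^2 - 3*u - 18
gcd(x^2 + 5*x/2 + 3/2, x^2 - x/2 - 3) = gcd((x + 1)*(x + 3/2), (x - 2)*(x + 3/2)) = x + 3/2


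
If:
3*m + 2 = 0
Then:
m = -2/3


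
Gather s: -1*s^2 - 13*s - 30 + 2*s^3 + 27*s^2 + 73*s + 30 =2*s^3 + 26*s^2 + 60*s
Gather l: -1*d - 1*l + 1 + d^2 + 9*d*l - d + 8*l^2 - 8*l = d^2 - 2*d + 8*l^2 + l*(9*d - 9) + 1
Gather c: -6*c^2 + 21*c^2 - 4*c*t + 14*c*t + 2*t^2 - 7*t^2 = 15*c^2 + 10*c*t - 5*t^2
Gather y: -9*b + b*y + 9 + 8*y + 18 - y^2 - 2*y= -9*b - y^2 + y*(b + 6) + 27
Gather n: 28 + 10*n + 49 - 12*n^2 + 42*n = -12*n^2 + 52*n + 77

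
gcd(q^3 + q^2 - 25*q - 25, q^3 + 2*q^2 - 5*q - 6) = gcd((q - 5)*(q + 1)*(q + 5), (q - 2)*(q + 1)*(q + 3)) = q + 1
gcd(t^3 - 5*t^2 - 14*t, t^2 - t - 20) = 1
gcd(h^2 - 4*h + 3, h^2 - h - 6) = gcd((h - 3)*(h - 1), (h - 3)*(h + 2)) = h - 3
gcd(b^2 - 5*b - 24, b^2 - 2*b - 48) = b - 8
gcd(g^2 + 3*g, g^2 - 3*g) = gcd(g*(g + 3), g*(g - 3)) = g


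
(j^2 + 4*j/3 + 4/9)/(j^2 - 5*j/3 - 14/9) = (3*j + 2)/(3*j - 7)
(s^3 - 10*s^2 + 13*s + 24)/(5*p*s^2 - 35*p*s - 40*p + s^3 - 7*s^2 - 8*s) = (s - 3)/(5*p + s)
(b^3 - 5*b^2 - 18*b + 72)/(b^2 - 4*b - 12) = (b^2 + b - 12)/(b + 2)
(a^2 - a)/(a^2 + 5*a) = (a - 1)/(a + 5)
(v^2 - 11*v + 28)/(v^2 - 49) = (v - 4)/(v + 7)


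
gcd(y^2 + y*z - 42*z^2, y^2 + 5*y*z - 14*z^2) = y + 7*z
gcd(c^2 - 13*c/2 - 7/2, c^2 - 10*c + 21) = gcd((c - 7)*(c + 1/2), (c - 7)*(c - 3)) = c - 7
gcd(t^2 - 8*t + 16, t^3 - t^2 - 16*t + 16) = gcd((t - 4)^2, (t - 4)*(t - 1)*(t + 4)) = t - 4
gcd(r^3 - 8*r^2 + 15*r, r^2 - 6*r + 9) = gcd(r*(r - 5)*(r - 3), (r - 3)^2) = r - 3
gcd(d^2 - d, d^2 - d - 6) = 1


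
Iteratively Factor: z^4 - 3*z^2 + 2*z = (z + 2)*(z^3 - 2*z^2 + z) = (z - 1)*(z + 2)*(z^2 - z) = (z - 1)^2*(z + 2)*(z)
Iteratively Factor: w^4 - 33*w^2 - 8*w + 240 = (w + 4)*(w^3 - 4*w^2 - 17*w + 60) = (w - 5)*(w + 4)*(w^2 + w - 12) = (w - 5)*(w - 3)*(w + 4)*(w + 4)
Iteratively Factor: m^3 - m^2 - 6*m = (m)*(m^2 - m - 6) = m*(m + 2)*(m - 3)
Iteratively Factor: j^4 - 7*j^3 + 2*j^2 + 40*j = (j + 2)*(j^3 - 9*j^2 + 20*j) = (j - 4)*(j + 2)*(j^2 - 5*j) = j*(j - 4)*(j + 2)*(j - 5)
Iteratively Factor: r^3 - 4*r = (r + 2)*(r^2 - 2*r) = (r - 2)*(r + 2)*(r)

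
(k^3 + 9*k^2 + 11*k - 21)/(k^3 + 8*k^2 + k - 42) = (k - 1)/(k - 2)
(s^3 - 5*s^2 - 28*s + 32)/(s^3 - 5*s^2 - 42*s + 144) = (s^2 + 3*s - 4)/(s^2 + 3*s - 18)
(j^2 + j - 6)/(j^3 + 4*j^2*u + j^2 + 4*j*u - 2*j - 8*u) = (j^2 + j - 6)/(j^3 + 4*j^2*u + j^2 + 4*j*u - 2*j - 8*u)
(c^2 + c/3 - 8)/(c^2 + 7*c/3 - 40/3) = (c + 3)/(c + 5)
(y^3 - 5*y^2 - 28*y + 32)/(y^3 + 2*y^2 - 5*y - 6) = (y^3 - 5*y^2 - 28*y + 32)/(y^3 + 2*y^2 - 5*y - 6)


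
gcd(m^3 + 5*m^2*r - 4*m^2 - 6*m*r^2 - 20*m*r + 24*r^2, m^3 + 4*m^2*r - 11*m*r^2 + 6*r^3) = -m^2 - 5*m*r + 6*r^2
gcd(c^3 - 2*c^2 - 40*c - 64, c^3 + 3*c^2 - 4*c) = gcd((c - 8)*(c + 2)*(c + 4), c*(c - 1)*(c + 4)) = c + 4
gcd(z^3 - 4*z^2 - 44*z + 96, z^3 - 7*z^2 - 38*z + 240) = z^2 - 2*z - 48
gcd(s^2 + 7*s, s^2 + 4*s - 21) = s + 7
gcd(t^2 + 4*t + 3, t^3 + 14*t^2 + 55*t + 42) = t + 1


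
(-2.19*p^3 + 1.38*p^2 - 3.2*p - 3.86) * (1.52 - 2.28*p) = 4.9932*p^4 - 6.4752*p^3 + 9.3936*p^2 + 3.9368*p - 5.8672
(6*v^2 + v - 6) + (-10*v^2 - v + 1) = -4*v^2 - 5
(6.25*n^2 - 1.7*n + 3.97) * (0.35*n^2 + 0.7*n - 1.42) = 2.1875*n^4 + 3.78*n^3 - 8.6755*n^2 + 5.193*n - 5.6374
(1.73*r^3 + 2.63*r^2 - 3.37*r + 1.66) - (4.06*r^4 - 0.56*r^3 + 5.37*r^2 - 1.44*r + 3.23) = -4.06*r^4 + 2.29*r^3 - 2.74*r^2 - 1.93*r - 1.57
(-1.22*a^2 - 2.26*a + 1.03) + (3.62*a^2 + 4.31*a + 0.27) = 2.4*a^2 + 2.05*a + 1.3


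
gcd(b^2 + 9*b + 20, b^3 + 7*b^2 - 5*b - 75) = b + 5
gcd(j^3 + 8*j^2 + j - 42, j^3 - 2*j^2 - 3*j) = 1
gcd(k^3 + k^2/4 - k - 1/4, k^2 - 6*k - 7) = k + 1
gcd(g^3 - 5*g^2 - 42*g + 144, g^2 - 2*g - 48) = g^2 - 2*g - 48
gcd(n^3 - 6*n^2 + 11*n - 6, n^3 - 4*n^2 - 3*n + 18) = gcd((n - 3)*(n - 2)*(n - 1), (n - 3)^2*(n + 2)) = n - 3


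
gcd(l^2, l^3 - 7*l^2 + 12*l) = l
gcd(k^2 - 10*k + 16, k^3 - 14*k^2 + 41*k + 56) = k - 8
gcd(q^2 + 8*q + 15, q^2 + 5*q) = q + 5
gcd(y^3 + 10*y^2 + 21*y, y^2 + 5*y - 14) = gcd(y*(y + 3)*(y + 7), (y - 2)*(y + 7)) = y + 7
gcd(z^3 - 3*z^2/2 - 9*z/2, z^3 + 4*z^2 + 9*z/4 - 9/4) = z + 3/2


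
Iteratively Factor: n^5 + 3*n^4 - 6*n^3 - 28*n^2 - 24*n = (n + 2)*(n^4 + n^3 - 8*n^2 - 12*n) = n*(n + 2)*(n^3 + n^2 - 8*n - 12) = n*(n - 3)*(n + 2)*(n^2 + 4*n + 4) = n*(n - 3)*(n + 2)^2*(n + 2)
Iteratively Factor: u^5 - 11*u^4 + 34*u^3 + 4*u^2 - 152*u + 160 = (u - 2)*(u^4 - 9*u^3 + 16*u^2 + 36*u - 80) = (u - 2)*(u + 2)*(u^3 - 11*u^2 + 38*u - 40) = (u - 5)*(u - 2)*(u + 2)*(u^2 - 6*u + 8) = (u - 5)*(u - 2)^2*(u + 2)*(u - 4)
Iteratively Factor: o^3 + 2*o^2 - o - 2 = (o - 1)*(o^2 + 3*o + 2) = (o - 1)*(o + 1)*(o + 2)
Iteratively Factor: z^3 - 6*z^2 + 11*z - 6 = (z - 2)*(z^2 - 4*z + 3) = (z - 3)*(z - 2)*(z - 1)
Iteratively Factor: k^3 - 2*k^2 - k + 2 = (k - 2)*(k^2 - 1) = (k - 2)*(k - 1)*(k + 1)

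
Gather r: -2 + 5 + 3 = 6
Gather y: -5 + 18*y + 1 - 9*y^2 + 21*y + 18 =-9*y^2 + 39*y + 14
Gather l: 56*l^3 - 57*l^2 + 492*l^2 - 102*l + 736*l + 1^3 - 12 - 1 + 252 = 56*l^3 + 435*l^2 + 634*l + 240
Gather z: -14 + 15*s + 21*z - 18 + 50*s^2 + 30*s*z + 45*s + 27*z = 50*s^2 + 60*s + z*(30*s + 48) - 32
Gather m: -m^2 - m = -m^2 - m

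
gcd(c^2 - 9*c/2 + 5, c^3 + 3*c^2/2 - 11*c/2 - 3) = c - 2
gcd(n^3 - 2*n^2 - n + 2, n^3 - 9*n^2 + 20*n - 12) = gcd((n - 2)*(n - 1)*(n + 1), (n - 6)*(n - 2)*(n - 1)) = n^2 - 3*n + 2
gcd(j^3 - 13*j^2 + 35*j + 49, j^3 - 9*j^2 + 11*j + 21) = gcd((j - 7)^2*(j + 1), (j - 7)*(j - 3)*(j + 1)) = j^2 - 6*j - 7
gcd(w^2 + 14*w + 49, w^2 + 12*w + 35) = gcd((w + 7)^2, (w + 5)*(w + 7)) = w + 7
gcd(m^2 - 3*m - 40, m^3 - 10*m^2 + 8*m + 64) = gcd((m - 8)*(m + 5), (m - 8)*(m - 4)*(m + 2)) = m - 8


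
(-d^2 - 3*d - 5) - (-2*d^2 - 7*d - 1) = d^2 + 4*d - 4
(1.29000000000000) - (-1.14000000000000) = 2.43000000000000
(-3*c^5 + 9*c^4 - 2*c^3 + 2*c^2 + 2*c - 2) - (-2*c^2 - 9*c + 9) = -3*c^5 + 9*c^4 - 2*c^3 + 4*c^2 + 11*c - 11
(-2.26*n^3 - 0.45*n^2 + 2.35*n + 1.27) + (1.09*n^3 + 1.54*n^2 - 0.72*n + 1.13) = -1.17*n^3 + 1.09*n^2 + 1.63*n + 2.4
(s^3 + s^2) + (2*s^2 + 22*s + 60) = s^3 + 3*s^2 + 22*s + 60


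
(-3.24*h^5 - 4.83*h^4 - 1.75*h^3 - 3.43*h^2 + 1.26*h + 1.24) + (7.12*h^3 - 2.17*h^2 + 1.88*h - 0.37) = -3.24*h^5 - 4.83*h^4 + 5.37*h^3 - 5.6*h^2 + 3.14*h + 0.87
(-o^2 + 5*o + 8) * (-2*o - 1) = 2*o^3 - 9*o^2 - 21*o - 8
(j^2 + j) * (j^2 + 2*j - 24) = j^4 + 3*j^3 - 22*j^2 - 24*j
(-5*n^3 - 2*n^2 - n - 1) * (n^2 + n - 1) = -5*n^5 - 7*n^4 + 2*n^3 + 1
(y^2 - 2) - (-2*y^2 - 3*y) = 3*y^2 + 3*y - 2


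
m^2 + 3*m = m*(m + 3)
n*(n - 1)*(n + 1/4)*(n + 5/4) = n^4 + n^3/2 - 19*n^2/16 - 5*n/16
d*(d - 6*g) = d^2 - 6*d*g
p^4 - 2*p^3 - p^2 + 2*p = p*(p - 2)*(p - 1)*(p + 1)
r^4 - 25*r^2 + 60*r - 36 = (r - 3)*(r - 2)*(r - 1)*(r + 6)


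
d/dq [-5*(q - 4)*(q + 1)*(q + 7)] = -15*q^2 - 40*q + 125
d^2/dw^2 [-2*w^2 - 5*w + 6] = -4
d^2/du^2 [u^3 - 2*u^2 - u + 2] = 6*u - 4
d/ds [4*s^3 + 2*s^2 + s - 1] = 12*s^2 + 4*s + 1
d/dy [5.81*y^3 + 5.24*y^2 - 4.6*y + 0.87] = 17.43*y^2 + 10.48*y - 4.6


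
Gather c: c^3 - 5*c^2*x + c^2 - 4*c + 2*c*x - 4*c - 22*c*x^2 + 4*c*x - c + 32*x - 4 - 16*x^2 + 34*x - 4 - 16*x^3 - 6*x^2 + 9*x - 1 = c^3 + c^2*(1 - 5*x) + c*(-22*x^2 + 6*x - 9) - 16*x^3 - 22*x^2 + 75*x - 9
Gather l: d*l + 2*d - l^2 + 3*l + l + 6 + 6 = 2*d - l^2 + l*(d + 4) + 12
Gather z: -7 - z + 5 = -z - 2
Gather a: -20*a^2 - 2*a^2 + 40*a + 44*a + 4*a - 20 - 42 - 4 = -22*a^2 + 88*a - 66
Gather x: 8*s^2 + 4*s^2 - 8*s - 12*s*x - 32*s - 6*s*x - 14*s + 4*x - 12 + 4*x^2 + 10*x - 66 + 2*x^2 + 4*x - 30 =12*s^2 - 54*s + 6*x^2 + x*(18 - 18*s) - 108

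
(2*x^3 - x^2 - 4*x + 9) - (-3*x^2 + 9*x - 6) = 2*x^3 + 2*x^2 - 13*x + 15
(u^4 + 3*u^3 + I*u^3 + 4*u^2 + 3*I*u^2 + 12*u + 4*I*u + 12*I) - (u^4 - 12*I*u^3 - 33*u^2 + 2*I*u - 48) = 3*u^3 + 13*I*u^3 + 37*u^2 + 3*I*u^2 + 12*u + 2*I*u + 48 + 12*I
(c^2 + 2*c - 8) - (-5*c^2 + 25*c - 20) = 6*c^2 - 23*c + 12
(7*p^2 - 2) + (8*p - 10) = 7*p^2 + 8*p - 12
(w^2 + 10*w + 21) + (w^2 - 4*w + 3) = 2*w^2 + 6*w + 24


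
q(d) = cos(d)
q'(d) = -sin(d)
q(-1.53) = 0.04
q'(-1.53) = 1.00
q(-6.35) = 1.00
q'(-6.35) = 0.07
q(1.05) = 0.50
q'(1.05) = -0.87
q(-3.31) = -0.99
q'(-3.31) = -0.17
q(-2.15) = -0.55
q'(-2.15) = 0.84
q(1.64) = -0.07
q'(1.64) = -1.00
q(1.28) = 0.29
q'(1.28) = -0.96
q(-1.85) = -0.28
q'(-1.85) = 0.96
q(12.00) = 0.84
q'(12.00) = 0.54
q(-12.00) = 0.84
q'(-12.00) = -0.54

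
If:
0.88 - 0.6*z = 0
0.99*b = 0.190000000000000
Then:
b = 0.19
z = 1.47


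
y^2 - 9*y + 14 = (y - 7)*(y - 2)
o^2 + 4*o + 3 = (o + 1)*(o + 3)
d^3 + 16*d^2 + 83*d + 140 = (d + 4)*(d + 5)*(d + 7)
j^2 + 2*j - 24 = (j - 4)*(j + 6)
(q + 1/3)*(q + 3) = q^2 + 10*q/3 + 1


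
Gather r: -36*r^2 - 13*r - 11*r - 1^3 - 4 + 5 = -36*r^2 - 24*r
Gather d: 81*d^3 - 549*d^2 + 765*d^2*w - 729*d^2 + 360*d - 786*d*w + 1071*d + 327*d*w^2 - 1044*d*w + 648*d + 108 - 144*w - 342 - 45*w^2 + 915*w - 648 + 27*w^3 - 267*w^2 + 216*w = 81*d^3 + d^2*(765*w - 1278) + d*(327*w^2 - 1830*w + 2079) + 27*w^3 - 312*w^2 + 987*w - 882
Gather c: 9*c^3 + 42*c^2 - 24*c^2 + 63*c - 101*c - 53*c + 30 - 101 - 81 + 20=9*c^3 + 18*c^2 - 91*c - 132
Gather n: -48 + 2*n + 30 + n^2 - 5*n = n^2 - 3*n - 18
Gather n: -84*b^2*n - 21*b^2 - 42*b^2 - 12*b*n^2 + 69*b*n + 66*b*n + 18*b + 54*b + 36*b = -63*b^2 - 12*b*n^2 + 108*b + n*(-84*b^2 + 135*b)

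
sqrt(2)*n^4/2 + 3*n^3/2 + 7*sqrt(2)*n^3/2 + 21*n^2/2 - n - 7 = (n + 7)*(n - sqrt(2)/2)*(n + sqrt(2))*(sqrt(2)*n/2 + 1)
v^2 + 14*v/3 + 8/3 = (v + 2/3)*(v + 4)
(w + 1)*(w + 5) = w^2 + 6*w + 5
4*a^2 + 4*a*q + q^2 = (2*a + q)^2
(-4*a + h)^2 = 16*a^2 - 8*a*h + h^2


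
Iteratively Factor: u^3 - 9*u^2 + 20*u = (u)*(u^2 - 9*u + 20) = u*(u - 5)*(u - 4)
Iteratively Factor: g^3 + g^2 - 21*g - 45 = (g + 3)*(g^2 - 2*g - 15) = (g + 3)^2*(g - 5)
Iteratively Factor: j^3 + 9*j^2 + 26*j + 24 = (j + 2)*(j^2 + 7*j + 12) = (j + 2)*(j + 4)*(j + 3)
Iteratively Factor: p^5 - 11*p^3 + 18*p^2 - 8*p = (p - 1)*(p^4 + p^3 - 10*p^2 + 8*p) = p*(p - 1)*(p^3 + p^2 - 10*p + 8) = p*(p - 1)^2*(p^2 + 2*p - 8) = p*(p - 2)*(p - 1)^2*(p + 4)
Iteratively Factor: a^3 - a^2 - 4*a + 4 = (a - 2)*(a^2 + a - 2) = (a - 2)*(a - 1)*(a + 2)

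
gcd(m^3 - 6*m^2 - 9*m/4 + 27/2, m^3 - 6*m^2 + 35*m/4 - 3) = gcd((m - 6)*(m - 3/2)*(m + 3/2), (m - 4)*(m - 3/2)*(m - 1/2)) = m - 3/2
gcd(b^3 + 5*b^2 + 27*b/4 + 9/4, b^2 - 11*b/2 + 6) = 1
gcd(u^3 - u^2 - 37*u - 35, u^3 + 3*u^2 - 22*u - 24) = u + 1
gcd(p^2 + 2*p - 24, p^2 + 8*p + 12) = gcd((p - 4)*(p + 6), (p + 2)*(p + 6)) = p + 6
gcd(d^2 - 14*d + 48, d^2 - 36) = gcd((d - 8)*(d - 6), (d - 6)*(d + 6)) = d - 6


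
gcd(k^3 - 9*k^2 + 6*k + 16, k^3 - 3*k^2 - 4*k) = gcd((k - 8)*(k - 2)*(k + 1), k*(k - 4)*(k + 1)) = k + 1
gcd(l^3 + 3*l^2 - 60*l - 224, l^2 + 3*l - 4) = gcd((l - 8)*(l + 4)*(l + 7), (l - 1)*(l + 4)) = l + 4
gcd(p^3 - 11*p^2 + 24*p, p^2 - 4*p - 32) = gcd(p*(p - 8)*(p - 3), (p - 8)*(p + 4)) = p - 8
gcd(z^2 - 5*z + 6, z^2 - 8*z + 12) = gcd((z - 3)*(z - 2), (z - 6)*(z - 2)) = z - 2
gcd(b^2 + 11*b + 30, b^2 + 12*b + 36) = b + 6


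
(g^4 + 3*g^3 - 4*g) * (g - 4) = g^5 - g^4 - 12*g^3 - 4*g^2 + 16*g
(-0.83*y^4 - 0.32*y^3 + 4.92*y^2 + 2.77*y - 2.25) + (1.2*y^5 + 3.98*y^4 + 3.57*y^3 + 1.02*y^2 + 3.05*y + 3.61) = 1.2*y^5 + 3.15*y^4 + 3.25*y^3 + 5.94*y^2 + 5.82*y + 1.36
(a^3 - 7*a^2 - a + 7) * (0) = 0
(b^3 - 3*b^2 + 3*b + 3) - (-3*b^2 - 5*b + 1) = b^3 + 8*b + 2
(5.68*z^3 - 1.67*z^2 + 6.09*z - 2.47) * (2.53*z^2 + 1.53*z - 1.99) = 14.3704*z^5 + 4.4653*z^4 + 1.5494*z^3 + 6.3919*z^2 - 15.8982*z + 4.9153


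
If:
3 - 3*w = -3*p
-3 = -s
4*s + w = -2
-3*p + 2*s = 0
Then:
No Solution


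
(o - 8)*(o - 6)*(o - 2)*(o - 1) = o^4 - 17*o^3 + 92*o^2 - 172*o + 96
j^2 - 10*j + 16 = (j - 8)*(j - 2)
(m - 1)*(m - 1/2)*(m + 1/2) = m^3 - m^2 - m/4 + 1/4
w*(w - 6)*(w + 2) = w^3 - 4*w^2 - 12*w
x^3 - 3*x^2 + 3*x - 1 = (x - 1)^3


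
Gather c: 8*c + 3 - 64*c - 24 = -56*c - 21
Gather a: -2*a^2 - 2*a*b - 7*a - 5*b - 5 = -2*a^2 + a*(-2*b - 7) - 5*b - 5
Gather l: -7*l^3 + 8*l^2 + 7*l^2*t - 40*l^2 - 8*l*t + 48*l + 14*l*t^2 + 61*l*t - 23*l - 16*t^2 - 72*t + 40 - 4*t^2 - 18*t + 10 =-7*l^3 + l^2*(7*t - 32) + l*(14*t^2 + 53*t + 25) - 20*t^2 - 90*t + 50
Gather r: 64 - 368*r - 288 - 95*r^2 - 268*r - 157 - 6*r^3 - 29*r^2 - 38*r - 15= -6*r^3 - 124*r^2 - 674*r - 396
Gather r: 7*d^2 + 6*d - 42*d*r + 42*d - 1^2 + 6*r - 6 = 7*d^2 + 48*d + r*(6 - 42*d) - 7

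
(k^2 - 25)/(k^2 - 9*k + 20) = (k + 5)/(k - 4)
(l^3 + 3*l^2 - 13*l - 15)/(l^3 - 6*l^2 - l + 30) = (l^2 + 6*l + 5)/(l^2 - 3*l - 10)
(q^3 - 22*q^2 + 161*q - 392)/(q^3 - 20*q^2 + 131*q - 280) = (q - 7)/(q - 5)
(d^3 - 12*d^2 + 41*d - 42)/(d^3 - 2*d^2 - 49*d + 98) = (d - 3)/(d + 7)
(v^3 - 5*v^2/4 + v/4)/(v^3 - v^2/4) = (v - 1)/v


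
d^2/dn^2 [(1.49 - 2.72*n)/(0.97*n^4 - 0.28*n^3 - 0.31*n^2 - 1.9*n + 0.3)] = (-30.710976*n^7 + 39.858852*n^6 - 8.512584*n^5 - 38.157318*n^4 + 9.28672800000001*n^3 - 2.329626*n^2 + 4.49886*n + 7.93414)/(0.912673*n^12 - 0.790356*n^11 - 0.646893*n^10 - 4.879906*n^9 + 4.149789*n^8 + 2.411496*n^7 + 9.015089*n^6 - 6.74133*n^5 - 2.05131*n^4 - 5.8744*n^3 + 3.1653*n^2 - 0.513*n + 0.027)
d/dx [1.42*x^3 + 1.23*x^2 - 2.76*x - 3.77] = 4.26*x^2 + 2.46*x - 2.76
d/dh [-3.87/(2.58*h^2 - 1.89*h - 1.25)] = (19.9692*h - 7.3143)/(-2.58*h^2 + 1.89*h + 1.25)^2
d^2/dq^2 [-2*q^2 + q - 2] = -4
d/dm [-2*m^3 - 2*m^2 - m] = -6*m^2 - 4*m - 1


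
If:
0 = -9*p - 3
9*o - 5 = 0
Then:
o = 5/9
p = -1/3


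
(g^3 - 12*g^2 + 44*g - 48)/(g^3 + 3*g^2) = (g^3 - 12*g^2 + 44*g - 48)/(g^2*(g + 3))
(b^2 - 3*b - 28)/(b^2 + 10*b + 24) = (b - 7)/(b + 6)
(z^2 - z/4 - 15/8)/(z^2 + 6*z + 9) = (z^2 - z/4 - 15/8)/(z^2 + 6*z + 9)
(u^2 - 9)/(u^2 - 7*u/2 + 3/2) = 2*(u + 3)/(2*u - 1)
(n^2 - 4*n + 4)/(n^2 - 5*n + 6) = (n - 2)/(n - 3)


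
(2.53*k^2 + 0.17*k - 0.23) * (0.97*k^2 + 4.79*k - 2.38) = 2.4541*k^4 + 12.2836*k^3 - 5.4302*k^2 - 1.5063*k + 0.5474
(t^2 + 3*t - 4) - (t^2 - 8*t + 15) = 11*t - 19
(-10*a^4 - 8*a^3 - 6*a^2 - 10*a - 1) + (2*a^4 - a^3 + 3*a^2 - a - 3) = -8*a^4 - 9*a^3 - 3*a^2 - 11*a - 4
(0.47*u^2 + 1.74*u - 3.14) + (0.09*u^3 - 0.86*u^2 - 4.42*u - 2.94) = 0.09*u^3 - 0.39*u^2 - 2.68*u - 6.08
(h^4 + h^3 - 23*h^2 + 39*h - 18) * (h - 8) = h^5 - 7*h^4 - 31*h^3 + 223*h^2 - 330*h + 144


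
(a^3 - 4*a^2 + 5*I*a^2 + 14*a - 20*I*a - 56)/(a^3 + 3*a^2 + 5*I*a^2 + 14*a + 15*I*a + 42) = (a - 4)/(a + 3)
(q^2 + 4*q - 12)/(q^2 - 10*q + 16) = (q + 6)/(q - 8)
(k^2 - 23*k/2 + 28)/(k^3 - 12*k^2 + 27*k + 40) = (k - 7/2)/(k^2 - 4*k - 5)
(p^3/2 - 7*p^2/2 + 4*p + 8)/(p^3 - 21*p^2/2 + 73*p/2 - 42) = (p^2 - 3*p - 4)/(2*p^2 - 13*p + 21)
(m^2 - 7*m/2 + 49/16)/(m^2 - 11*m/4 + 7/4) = (m - 7/4)/(m - 1)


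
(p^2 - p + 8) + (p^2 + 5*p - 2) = 2*p^2 + 4*p + 6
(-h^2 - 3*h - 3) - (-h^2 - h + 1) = -2*h - 4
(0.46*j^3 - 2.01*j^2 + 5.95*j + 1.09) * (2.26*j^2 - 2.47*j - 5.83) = 1.0396*j^5 - 5.6788*j^4 + 15.7299*j^3 - 0.514800000000003*j^2 - 37.3808*j - 6.3547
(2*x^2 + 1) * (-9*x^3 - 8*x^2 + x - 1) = -18*x^5 - 16*x^4 - 7*x^3 - 10*x^2 + x - 1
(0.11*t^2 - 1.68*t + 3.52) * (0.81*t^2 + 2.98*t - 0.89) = 0.0891*t^4 - 1.033*t^3 - 2.2531*t^2 + 11.9848*t - 3.1328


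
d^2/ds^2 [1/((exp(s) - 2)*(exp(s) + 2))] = 4*(exp(2*s) + 4)*exp(2*s)/(exp(6*s) - 12*exp(4*s) + 48*exp(2*s) - 64)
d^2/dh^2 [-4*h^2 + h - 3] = -8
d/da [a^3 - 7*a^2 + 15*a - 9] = 3*a^2 - 14*a + 15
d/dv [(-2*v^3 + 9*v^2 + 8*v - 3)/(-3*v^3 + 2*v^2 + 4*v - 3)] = (23*v^4 + 32*v^3 + 11*v^2 - 42*v - 12)/(9*v^6 - 12*v^5 - 20*v^4 + 34*v^3 + 4*v^2 - 24*v + 9)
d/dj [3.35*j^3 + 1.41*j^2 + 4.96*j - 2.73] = 10.05*j^2 + 2.82*j + 4.96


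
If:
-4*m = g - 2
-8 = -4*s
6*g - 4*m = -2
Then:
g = 0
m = 1/2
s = 2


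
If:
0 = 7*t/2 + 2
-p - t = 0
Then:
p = 4/7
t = -4/7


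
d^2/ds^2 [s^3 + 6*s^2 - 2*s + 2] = 6*s + 12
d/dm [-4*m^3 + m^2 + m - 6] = -12*m^2 + 2*m + 1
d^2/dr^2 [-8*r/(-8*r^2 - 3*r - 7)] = 16*(r*(16*r + 3)^2 - 3*(8*r + 1)*(8*r^2 + 3*r + 7))/(8*r^2 + 3*r + 7)^3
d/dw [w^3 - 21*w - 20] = 3*w^2 - 21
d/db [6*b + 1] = 6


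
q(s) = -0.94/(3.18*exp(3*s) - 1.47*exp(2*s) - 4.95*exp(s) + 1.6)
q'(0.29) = 4032.83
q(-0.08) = 0.55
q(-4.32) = -0.61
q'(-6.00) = 0.00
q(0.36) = -1.11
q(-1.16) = -537.51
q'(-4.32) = -0.03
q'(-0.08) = 0.14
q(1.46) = -0.00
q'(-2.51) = -0.28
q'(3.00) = 0.00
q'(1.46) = 0.02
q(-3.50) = -0.65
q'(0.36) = 19.50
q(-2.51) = -0.79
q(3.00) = 0.00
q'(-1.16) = -475417.52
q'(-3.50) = -0.07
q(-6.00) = -0.59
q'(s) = -0.94*(-9.54*exp(3*s) + 2.94*exp(2*s) + 4.95*exp(s))/(3.18*exp(3*s) - 1.47*exp(2*s) - 4.95*exp(s) + 1.6)^2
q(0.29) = 18.64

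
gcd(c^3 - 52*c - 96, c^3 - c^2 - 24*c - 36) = c + 2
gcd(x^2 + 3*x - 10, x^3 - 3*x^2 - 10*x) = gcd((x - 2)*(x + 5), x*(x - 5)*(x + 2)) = 1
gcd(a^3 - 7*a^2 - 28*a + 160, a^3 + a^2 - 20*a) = a^2 + a - 20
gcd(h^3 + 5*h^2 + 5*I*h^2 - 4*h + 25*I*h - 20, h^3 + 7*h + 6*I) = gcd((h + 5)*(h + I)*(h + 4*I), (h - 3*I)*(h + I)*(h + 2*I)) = h + I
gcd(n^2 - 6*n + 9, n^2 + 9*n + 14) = 1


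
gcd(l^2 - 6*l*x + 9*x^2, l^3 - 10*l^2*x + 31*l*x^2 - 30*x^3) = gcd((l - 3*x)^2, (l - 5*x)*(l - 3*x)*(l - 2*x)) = -l + 3*x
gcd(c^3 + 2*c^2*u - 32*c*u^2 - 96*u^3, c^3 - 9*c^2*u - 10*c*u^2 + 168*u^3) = -c^2 + 2*c*u + 24*u^2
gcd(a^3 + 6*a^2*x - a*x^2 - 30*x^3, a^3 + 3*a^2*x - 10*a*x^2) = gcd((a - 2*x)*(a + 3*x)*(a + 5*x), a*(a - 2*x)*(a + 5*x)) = -a^2 - 3*a*x + 10*x^2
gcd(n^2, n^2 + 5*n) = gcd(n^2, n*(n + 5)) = n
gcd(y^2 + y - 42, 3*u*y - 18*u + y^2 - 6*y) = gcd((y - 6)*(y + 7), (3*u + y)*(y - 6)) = y - 6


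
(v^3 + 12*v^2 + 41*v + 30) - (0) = v^3 + 12*v^2 + 41*v + 30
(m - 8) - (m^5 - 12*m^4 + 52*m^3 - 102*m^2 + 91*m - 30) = -m^5 + 12*m^4 - 52*m^3 + 102*m^2 - 90*m + 22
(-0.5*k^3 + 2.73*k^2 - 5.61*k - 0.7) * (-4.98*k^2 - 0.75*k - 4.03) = 2.49*k^5 - 13.2204*k^4 + 27.9053*k^3 - 3.3084*k^2 + 23.1333*k + 2.821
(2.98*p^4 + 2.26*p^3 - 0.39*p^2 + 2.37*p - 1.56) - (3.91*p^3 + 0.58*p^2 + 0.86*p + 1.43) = 2.98*p^4 - 1.65*p^3 - 0.97*p^2 + 1.51*p - 2.99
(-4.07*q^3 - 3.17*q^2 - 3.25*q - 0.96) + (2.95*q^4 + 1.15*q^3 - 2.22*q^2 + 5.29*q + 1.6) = 2.95*q^4 - 2.92*q^3 - 5.39*q^2 + 2.04*q + 0.64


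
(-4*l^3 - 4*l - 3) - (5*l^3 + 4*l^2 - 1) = -9*l^3 - 4*l^2 - 4*l - 2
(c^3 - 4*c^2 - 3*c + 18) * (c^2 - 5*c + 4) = c^5 - 9*c^4 + 21*c^3 + 17*c^2 - 102*c + 72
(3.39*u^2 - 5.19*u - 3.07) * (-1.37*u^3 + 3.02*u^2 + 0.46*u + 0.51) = -4.6443*u^5 + 17.3481*u^4 - 9.9085*u^3 - 9.9299*u^2 - 4.0591*u - 1.5657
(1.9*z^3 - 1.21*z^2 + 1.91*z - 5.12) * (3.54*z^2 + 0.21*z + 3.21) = 6.726*z^5 - 3.8844*z^4 + 12.6063*z^3 - 21.6078*z^2 + 5.0559*z - 16.4352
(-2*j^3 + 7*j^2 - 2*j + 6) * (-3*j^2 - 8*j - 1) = 6*j^5 - 5*j^4 - 48*j^3 - 9*j^2 - 46*j - 6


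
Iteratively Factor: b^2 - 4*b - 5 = (b + 1)*(b - 5)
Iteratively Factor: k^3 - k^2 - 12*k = (k + 3)*(k^2 - 4*k) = k*(k + 3)*(k - 4)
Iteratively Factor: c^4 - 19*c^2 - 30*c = (c)*(c^3 - 19*c - 30) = c*(c + 3)*(c^2 - 3*c - 10) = c*(c + 2)*(c + 3)*(c - 5)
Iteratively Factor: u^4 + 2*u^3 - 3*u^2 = (u + 3)*(u^3 - u^2) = (u - 1)*(u + 3)*(u^2) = u*(u - 1)*(u + 3)*(u)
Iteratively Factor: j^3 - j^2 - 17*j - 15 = (j + 3)*(j^2 - 4*j - 5) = (j - 5)*(j + 3)*(j + 1)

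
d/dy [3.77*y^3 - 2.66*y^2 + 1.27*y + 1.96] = 11.31*y^2 - 5.32*y + 1.27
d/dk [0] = 0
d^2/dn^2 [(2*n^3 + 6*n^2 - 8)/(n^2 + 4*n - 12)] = 64*(n^3 - 3*n^2 + 24*n + 20)/(n^6 + 12*n^5 + 12*n^4 - 224*n^3 - 144*n^2 + 1728*n - 1728)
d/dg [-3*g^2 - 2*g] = -6*g - 2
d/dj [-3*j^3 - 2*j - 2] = -9*j^2 - 2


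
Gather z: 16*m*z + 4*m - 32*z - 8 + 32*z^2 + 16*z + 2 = 4*m + 32*z^2 + z*(16*m - 16) - 6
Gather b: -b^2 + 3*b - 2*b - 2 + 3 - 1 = -b^2 + b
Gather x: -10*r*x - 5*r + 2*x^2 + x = -5*r + 2*x^2 + x*(1 - 10*r)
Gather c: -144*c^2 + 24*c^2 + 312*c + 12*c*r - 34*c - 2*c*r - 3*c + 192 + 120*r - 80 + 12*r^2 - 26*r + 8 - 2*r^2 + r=-120*c^2 + c*(10*r + 275) + 10*r^2 + 95*r + 120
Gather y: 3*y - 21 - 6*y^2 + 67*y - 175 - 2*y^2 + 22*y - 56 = -8*y^2 + 92*y - 252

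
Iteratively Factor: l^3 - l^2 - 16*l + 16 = (l - 1)*(l^2 - 16) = (l - 4)*(l - 1)*(l + 4)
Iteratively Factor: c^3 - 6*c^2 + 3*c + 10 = (c - 5)*(c^2 - c - 2) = (c - 5)*(c - 2)*(c + 1)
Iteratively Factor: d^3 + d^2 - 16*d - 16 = (d + 1)*(d^2 - 16) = (d + 1)*(d + 4)*(d - 4)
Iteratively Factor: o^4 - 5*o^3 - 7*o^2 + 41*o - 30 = (o - 2)*(o^3 - 3*o^2 - 13*o + 15) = (o - 2)*(o - 1)*(o^2 - 2*o - 15) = (o - 5)*(o - 2)*(o - 1)*(o + 3)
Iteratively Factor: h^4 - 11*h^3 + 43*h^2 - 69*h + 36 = (h - 3)*(h^3 - 8*h^2 + 19*h - 12) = (h - 4)*(h - 3)*(h^2 - 4*h + 3) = (h - 4)*(h - 3)*(h - 1)*(h - 3)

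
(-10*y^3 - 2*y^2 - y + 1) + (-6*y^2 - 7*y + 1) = -10*y^3 - 8*y^2 - 8*y + 2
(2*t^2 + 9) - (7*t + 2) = 2*t^2 - 7*t + 7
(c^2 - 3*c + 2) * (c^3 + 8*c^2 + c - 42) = c^5 + 5*c^4 - 21*c^3 - 29*c^2 + 128*c - 84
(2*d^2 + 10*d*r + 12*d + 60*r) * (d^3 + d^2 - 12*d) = 2*d^5 + 10*d^4*r + 14*d^4 + 70*d^3*r - 12*d^3 - 60*d^2*r - 144*d^2 - 720*d*r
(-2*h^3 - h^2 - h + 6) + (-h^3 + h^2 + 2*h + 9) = -3*h^3 + h + 15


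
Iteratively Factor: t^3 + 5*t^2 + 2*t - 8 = (t - 1)*(t^2 + 6*t + 8) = (t - 1)*(t + 2)*(t + 4)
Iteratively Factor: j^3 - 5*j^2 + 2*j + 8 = (j + 1)*(j^2 - 6*j + 8) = (j - 4)*(j + 1)*(j - 2)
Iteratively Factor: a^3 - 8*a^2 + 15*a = (a - 5)*(a^2 - 3*a) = (a - 5)*(a - 3)*(a)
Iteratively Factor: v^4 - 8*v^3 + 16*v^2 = (v)*(v^3 - 8*v^2 + 16*v) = v*(v - 4)*(v^2 - 4*v) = v*(v - 4)^2*(v)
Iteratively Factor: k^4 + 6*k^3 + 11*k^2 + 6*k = (k + 2)*(k^3 + 4*k^2 + 3*k) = (k + 2)*(k + 3)*(k^2 + k) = k*(k + 2)*(k + 3)*(k + 1)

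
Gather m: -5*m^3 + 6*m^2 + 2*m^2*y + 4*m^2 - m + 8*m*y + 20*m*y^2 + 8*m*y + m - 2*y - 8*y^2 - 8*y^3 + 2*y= -5*m^3 + m^2*(2*y + 10) + m*(20*y^2 + 16*y) - 8*y^3 - 8*y^2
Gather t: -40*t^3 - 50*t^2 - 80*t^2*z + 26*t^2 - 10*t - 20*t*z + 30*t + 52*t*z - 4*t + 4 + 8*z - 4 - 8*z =-40*t^3 + t^2*(-80*z - 24) + t*(32*z + 16)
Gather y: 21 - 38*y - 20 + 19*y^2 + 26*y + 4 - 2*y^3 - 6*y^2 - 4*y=-2*y^3 + 13*y^2 - 16*y + 5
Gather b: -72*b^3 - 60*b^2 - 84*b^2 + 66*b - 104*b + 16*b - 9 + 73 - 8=-72*b^3 - 144*b^2 - 22*b + 56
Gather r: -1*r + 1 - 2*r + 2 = 3 - 3*r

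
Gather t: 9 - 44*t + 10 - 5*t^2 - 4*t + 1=-5*t^2 - 48*t + 20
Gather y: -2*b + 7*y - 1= -2*b + 7*y - 1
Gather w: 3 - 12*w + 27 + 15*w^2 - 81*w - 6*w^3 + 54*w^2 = -6*w^3 + 69*w^2 - 93*w + 30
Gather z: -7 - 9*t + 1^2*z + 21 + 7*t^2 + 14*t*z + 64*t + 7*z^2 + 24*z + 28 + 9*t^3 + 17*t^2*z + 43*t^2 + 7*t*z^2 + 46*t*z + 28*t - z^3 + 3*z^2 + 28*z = 9*t^3 + 50*t^2 + 83*t - z^3 + z^2*(7*t + 10) + z*(17*t^2 + 60*t + 53) + 42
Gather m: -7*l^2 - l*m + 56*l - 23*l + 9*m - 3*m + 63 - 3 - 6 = -7*l^2 + 33*l + m*(6 - l) + 54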